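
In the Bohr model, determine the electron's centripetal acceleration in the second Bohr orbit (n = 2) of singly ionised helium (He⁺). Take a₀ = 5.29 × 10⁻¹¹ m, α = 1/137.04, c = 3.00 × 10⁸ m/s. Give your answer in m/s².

r = n²a₀/Z = 1.06 × 10⁻¹⁰ m, v = Zαc/n = 2.19 × 10⁶ m/s
a = v²/r = (2.19 × 10⁶)² / 1.06 × 10⁻¹⁰ = 4.53 × 10²² m/s²

4.53 × 10²² m/s²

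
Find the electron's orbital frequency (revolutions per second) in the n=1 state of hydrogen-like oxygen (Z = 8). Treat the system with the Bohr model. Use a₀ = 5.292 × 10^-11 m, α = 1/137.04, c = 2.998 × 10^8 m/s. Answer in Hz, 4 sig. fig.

r = n²a₀/Z = 6.615 × 10^-12 m, v = Zαc/n = 1.750 × 10^7 m/s
f = v/(2πr) = 4.211 × 10^17 Hz

4.211 × 10^17 Hz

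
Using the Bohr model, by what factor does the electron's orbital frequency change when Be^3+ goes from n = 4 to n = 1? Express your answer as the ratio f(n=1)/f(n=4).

64

f ∝ Z^2 · n^-3; with Z fixed, f ∝ n^-3.
f(n=1)/f(n=4) = (1/4)^-3 = 64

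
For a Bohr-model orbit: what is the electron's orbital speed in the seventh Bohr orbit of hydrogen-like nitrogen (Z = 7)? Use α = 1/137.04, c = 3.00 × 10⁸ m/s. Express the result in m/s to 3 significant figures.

v_n = Zαc/n = 7 × 0.00730 × 3.00 × 10⁸ / 7
    = 2.19 × 10⁶ m/s

2.19 × 10⁶ m/s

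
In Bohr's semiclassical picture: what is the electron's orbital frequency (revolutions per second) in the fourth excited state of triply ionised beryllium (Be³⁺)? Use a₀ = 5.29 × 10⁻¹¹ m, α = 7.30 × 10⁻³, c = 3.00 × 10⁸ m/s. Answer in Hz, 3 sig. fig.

8.43 × 10¹⁴ Hz

r = n²a₀/Z = 3.31 × 10⁻¹⁰ m, v = Zαc/n = 1.75 × 10⁶ m/s
f = v/(2πr) = 8.43 × 10¹⁴ Hz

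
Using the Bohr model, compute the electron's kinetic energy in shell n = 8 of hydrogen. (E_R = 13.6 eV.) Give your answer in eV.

0.212 eV

For a Coulomb orbit the virial theorem gives K = −E_n.
E_n = −E_R·Z²/n², so K = E_R·Z²/n² = 13.6 × 1²/8² = 0.212 eV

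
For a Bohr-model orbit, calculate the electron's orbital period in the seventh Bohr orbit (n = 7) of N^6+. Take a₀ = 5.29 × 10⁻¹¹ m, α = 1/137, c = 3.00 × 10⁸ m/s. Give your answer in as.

1060 as

r = n²a₀/Z = 7²·5.29 × 10⁻¹¹/7 = 3.70 × 10⁻¹⁰ m
v = Zαc/n = 7·0.00730·3.00 × 10⁸/7 = 2.19 × 10⁶ m/s
T = 2πr/v = 1.06 × 10⁻¹⁵ s = 1060 as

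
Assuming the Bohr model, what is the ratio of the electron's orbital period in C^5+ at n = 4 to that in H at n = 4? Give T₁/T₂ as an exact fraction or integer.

1/36

T ∝ Z^-2 · n^3
T₁/T₂ = (6/1)^-2 · (4/4)^3 = 1/36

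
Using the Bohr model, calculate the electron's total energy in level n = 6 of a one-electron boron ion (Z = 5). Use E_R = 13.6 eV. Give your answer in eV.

E_n = −E_R·Z²/n² = −13.6 × 5²/6² = -9.44 eV

-9.44 eV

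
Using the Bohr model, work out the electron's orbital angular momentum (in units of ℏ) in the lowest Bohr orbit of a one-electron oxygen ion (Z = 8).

1

L_n = nℏ, so L/ℏ = n = 1.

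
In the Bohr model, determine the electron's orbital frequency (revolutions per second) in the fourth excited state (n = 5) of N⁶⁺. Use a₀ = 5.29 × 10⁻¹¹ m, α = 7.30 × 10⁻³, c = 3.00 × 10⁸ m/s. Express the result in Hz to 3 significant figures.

2.58 × 10¹⁵ Hz

r = n²a₀/Z = 1.89 × 10⁻¹⁰ m, v = Zαc/n = 3.07 × 10⁶ m/s
f = v/(2πr) = 2.58 × 10¹⁵ Hz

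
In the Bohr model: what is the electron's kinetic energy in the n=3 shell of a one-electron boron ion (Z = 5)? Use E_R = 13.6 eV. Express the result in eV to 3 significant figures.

37.8 eV

For a Coulomb orbit the virial theorem gives K = −E_n.
E_n = −E_R·Z²/n², so K = E_R·Z²/n² = 13.6 × 5²/3² = 37.8 eV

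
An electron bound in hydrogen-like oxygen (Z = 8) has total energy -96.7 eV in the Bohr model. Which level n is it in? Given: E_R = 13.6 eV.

3

E_n = −E_R Z²/n² ⇒ n² = E_R Z²/(−E_n) = 13.6 × 8² / 96.7 ≈ 9.00
n = 3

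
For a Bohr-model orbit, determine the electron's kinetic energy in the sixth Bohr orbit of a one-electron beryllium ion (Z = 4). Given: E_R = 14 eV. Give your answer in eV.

6.2 eV

For a Coulomb orbit the virial theorem gives K = −E_n.
E_n = −E_R·Z²/n², so K = E_R·Z²/n² = 14 × 4²/6² = 6.2 eV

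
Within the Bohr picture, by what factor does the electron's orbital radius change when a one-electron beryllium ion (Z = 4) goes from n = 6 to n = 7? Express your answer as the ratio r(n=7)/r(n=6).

r ∝ Z^-1 · n^2; with Z fixed, r ∝ n^2.
r(n=7)/r(n=6) = (7/6)^2 = 49/36

49/36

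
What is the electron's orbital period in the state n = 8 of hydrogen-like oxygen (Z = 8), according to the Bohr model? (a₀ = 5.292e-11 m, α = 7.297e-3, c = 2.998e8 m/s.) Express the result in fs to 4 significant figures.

r = n²a₀/Z = 8²·5.292e-11/8 = 4.234e-10 m
v = Zαc/n = 8·0.007297·2.998e8/8 = 2.188e6 m/s
T = 2πr/v = 1.216e-15 s = 1.216 fs

1.216 fs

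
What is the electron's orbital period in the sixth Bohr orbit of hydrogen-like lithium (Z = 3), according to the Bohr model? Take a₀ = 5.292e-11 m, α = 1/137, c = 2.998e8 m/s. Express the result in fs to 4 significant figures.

r = n²a₀/Z = 6²·5.292e-11/3 = 6.350e-10 m
v = Zαc/n = 3·0.007299·2.998e8/6 = 1.094e6 m/s
T = 2πr/v = 3.647e-15 s = 3.647 fs

3.647 fs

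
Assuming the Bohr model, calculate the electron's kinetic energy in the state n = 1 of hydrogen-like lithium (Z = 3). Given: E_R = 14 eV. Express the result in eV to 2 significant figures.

130 eV

For a Coulomb orbit the virial theorem gives K = −E_n.
E_n = −E_R·Z²/n², so K = E_R·Z²/n² = 14 × 3²/1² = 130 eV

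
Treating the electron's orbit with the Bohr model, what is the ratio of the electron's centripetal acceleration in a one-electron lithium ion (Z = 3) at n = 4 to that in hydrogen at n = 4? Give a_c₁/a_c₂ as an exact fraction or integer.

a_c ∝ Z^3 · n^-4
a_c₁/a_c₂ = (3/1)^3 · (4/4)^-4 = 27

27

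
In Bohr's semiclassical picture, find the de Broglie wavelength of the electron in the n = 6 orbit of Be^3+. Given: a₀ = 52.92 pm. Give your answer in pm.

498.8 pm

The Bohr quantisation condition is nλ = 2πr_n.
r_n = n²a₀/Z = 476.3 pm
λ = 2πr_n/n = 2π·476.3/6 = 498.8 pm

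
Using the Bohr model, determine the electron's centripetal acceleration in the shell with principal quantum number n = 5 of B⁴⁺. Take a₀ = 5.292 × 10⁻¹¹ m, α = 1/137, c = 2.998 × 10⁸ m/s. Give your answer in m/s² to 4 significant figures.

r = n²a₀/Z = 2.646 × 10⁻¹⁰ m, v = Zαc/n = 2.188 × 10⁶ m/s
a = v²/r = (2.188 × 10⁶)² / 2.646 × 10⁻¹⁰ = 1.810 × 10²² m/s²

1.810 × 10²² m/s²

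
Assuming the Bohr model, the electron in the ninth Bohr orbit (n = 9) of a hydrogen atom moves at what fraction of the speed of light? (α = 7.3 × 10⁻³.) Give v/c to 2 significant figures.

0.00081

v_n = Zαc/n, so v/c = Zα/n = 1 × 0.0073 / 9 = 0.00081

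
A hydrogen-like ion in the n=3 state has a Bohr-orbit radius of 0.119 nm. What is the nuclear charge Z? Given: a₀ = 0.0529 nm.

r_n = n²a₀/Z ⇒ Z = n²a₀/r = 3² × 0.0529 / 0.119 ≈ 4.00
Z = 4

4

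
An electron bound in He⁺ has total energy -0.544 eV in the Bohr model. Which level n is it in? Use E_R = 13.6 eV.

E_n = −E_R Z²/n² ⇒ n² = E_R Z²/(−E_n) = 13.6 × 2² / 0.544 ≈ 100.00
n = 10

10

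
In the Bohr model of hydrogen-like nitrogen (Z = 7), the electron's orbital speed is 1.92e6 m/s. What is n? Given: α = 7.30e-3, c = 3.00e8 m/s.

8

v_n = Zαc/n ⇒ n = Zαc/v = 7 × 0.00730 × 3.00e8 / 1.92e6 ≈ 7.98
n = 8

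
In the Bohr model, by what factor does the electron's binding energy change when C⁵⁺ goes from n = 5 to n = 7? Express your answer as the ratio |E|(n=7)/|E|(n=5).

|E| ∝ Z^2 · n^-2; with Z fixed, |E| ∝ n^-2.
|E|(n=7)/|E|(n=5) = (7/5)^-2 = 25/49

25/49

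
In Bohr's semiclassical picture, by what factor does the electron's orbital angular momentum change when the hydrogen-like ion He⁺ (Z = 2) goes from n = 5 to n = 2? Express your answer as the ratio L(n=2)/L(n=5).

2/5

L = nℏ depends only on n, so L ∝ n.
L(n=2)/L(n=5) = (2/5)^1 = 2/5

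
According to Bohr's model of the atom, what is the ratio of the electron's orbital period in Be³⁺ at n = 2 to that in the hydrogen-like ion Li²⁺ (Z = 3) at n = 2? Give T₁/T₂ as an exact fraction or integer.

9/16

T ∝ Z^-2 · n^3
T₁/T₂ = (4/3)^-2 · (2/2)^3 = 9/16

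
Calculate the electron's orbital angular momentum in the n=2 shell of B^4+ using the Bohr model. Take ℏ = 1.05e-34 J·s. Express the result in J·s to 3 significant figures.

L_n = nℏ = 2 × 1.05e-34 = 2.10e-34 J·s

2.10e-34 J·s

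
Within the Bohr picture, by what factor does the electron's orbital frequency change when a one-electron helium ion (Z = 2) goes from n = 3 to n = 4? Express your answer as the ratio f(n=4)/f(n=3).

f ∝ Z^2 · n^-3; with Z fixed, f ∝ n^-3.
f(n=4)/f(n=3) = (4/3)^-3 = 27/64

27/64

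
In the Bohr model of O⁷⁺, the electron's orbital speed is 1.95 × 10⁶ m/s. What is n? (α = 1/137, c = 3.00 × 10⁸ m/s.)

9

v_n = Zαc/n ⇒ n = Zαc/v = 8 × 0.00730 × 3.00 × 10⁸ / 1.95 × 10⁶ ≈ 8.98
n = 9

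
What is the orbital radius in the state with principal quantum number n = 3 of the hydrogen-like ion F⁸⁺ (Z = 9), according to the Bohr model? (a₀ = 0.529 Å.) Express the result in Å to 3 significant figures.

0.529 Å

r_n = n²a₀/Z = 3² × 0.529 / 9
    = 9 × 0.529 / 9 = 0.529 Å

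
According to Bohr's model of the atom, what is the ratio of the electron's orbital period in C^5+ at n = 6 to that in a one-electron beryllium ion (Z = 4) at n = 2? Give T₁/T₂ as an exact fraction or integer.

12

T ∝ Z^-2 · n^3
T₁/T₂ = (6/4)^-2 · (6/2)^3 = 12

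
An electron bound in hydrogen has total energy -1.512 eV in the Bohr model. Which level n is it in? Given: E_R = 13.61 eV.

E_n = −E_R Z²/n² ⇒ n² = E_R Z²/(−E_n) = 13.61 × 1² / 1.512 ≈ 9.00
n = 3

3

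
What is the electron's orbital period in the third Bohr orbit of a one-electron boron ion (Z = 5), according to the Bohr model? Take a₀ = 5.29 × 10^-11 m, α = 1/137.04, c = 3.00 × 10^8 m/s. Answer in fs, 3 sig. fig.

0.164 fs

r = n²a₀/Z = 3²·5.29 × 10^-11/5 = 9.52 × 10^-11 m
v = Zαc/n = 5·0.00730·3.00 × 10^8/3 = 3.65 × 10^6 m/s
T = 2πr/v = 1.64 × 10^-16 s = 0.164 fs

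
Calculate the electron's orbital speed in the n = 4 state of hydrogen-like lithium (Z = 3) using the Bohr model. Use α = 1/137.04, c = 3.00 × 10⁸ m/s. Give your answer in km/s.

v_n = Zαc/n = 3 × 0.00730 × 3.00 × 10⁸ / 4
    = 1640 km/s

1640 km/s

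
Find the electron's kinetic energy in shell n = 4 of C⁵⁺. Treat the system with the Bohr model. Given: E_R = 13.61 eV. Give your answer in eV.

30.62 eV

For a Coulomb orbit the virial theorem gives K = −E_n.
E_n = −E_R·Z²/n², so K = E_R·Z²/n² = 13.61 × 6²/4² = 30.62 eV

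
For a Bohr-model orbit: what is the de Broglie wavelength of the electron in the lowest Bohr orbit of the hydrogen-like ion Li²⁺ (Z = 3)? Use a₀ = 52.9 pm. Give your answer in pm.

The Bohr quantisation condition is nλ = 2πr_n.
r_n = n²a₀/Z = 17.6 pm
λ = 2πr_n/n = 2π·17.6/1 = 111 pm

111 pm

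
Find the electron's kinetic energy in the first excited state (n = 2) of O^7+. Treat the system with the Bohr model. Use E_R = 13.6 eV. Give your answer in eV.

For a Coulomb orbit the virial theorem gives K = −E_n.
E_n = −E_R·Z²/n², so K = E_R·Z²/n² = 13.6 × 8²/2² = 218 eV

218 eV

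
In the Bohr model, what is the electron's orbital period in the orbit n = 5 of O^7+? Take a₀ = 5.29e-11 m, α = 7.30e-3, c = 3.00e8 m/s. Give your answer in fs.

0.296 fs

r = n²a₀/Z = 5²·5.29e-11/8 = 1.65e-10 m
v = Zαc/n = 8·0.00730·3.00e8/5 = 3.50e6 m/s
T = 2πr/v = 2.96e-16 s = 0.296 fs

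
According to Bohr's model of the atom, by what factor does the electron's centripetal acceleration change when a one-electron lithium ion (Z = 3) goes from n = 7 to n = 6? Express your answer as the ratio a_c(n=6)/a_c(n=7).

2401/1296

a_c ∝ Z^3 · n^-4; with Z fixed, a_c ∝ n^-4.
a_c(n=6)/a_c(n=7) = (6/7)^-4 = 2401/1296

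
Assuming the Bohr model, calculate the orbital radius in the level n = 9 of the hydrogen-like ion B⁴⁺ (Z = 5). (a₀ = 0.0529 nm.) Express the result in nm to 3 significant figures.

r_n = n²a₀/Z = 9² × 0.0529 / 5
    = 81 × 0.0529 / 5 = 0.857 nm

0.857 nm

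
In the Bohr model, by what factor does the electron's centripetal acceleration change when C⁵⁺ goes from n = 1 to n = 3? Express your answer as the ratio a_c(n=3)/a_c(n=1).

a_c ∝ Z^3 · n^-4; with Z fixed, a_c ∝ n^-4.
a_c(n=3)/a_c(n=1) = (3/1)^-4 = 1/81

1/81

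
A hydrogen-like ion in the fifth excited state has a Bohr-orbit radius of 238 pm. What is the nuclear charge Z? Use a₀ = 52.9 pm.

r_n = n²a₀/Z ⇒ Z = n²a₀/r = 6² × 52.9 / 238 ≈ 8.00
Z = 8

8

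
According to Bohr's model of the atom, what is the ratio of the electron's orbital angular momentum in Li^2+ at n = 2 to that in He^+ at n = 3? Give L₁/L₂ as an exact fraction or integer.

2/3

L = nℏ is independent of Z.
L₁/L₂ = n₁/n₂ = 2/3 = 2/3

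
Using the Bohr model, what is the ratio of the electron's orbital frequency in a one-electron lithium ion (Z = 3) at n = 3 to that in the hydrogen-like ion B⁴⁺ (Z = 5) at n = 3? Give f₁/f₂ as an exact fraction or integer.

9/25

f ∝ Z^2 · n^-3
f₁/f₂ = (3/5)^2 · (3/3)^-3 = 9/25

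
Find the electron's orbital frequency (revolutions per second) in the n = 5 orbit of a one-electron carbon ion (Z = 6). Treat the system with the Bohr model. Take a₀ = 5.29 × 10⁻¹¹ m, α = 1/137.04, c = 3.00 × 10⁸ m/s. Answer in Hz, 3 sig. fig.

r = n²a₀/Z = 2.20 × 10⁻¹⁰ m, v = Zαc/n = 2.63 × 10⁶ m/s
f = v/(2πr) = 1.90 × 10¹⁵ Hz

1.90 × 10¹⁵ Hz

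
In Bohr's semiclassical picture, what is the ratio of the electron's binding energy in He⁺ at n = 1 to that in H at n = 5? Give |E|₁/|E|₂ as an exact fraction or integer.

100

|E| ∝ Z^2 · n^-2
|E|₁/|E|₂ = (2/1)^2 · (1/5)^-2 = 100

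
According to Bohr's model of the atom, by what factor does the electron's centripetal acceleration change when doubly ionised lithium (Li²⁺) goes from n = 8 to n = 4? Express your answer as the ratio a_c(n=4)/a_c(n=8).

a_c ∝ Z^3 · n^-4; with Z fixed, a_c ∝ n^-4.
a_c(n=4)/a_c(n=8) = (4/8)^-4 = 16

16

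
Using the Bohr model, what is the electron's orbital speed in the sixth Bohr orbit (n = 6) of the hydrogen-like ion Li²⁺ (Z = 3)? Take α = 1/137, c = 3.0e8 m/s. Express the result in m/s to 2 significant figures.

v_n = Zαc/n = 3 × 0.0073 × 3.0e8 / 6
    = 1.1e6 m/s

1.1e6 m/s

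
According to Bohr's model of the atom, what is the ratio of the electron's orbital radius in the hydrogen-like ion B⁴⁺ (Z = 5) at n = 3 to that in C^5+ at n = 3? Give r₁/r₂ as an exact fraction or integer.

r ∝ Z^-1 · n^2
r₁/r₂ = (5/6)^-1 · (3/3)^2 = 6/5

6/5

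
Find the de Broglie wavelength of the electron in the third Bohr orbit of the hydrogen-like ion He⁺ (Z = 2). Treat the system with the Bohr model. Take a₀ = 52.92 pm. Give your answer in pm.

The Bohr quantisation condition is nλ = 2πr_n.
r_n = n²a₀/Z = 238.1 pm
λ = 2πr_n/n = 2π·238.1/3 = 498.8 pm

498.8 pm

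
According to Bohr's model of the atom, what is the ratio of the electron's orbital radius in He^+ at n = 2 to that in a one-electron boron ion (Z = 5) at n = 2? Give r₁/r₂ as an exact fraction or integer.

r ∝ Z^-1 · n^2
r₁/r₂ = (2/5)^-1 · (2/2)^2 = 5/2

5/2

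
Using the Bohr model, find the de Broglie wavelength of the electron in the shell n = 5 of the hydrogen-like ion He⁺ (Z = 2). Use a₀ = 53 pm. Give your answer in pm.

The Bohr quantisation condition is nλ = 2πr_n.
r_n = n²a₀/Z = 660 pm
λ = 2πr_n/n = 2π·660/5 = 830 pm

830 pm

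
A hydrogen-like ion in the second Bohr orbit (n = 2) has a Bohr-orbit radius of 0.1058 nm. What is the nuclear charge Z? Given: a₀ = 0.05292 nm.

2

r_n = n²a₀/Z ⇒ Z = n²a₀/r = 2² × 0.05292 / 0.1058 ≈ 2.00
Z = 2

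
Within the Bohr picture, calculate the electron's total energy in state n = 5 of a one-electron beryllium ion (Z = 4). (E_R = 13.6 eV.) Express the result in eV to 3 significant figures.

E_n = −E_R·Z²/n² = −13.6 × 4²/5² = -8.70 eV

-8.70 eV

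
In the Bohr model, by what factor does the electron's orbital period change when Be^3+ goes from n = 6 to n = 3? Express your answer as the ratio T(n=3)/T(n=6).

1/8

T ∝ Z^-2 · n^3; with Z fixed, T ∝ n^3.
T(n=3)/T(n=6) = (3/6)^3 = 1/8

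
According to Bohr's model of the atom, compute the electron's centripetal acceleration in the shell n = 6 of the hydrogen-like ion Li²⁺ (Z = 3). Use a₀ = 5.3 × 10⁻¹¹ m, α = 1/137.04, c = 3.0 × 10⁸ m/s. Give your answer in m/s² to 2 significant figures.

1.9 × 10²¹ m/s²

r = n²a₀/Z = 6.4 × 10⁻¹⁰ m, v = Zαc/n = 1.1 × 10⁶ m/s
a = v²/r = (1.1 × 10⁶)² / 6.4 × 10⁻¹⁰ = 1.9 × 10²¹ m/s²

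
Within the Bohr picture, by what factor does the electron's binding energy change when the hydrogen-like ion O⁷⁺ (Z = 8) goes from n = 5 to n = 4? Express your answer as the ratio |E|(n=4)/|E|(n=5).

|E| ∝ Z^2 · n^-2; with Z fixed, |E| ∝ n^-2.
|E|(n=4)/|E|(n=5) = (4/5)^-2 = 25/16

25/16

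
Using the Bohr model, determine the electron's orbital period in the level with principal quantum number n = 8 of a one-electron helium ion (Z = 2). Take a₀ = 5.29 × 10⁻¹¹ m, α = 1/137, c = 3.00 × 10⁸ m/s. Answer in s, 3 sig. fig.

r = n²a₀/Z = 8²·5.29 × 10⁻¹¹/2 = 1.69 × 10⁻⁹ m
v = Zαc/n = 2·0.00730·3.00 × 10⁸/8 = 5.47 × 10⁵ m/s
T = 2πr/v = 1.94 × 10⁻¹⁴ s

1.94 × 10⁻¹⁴ s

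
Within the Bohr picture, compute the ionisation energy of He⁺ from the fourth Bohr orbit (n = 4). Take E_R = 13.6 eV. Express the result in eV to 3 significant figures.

3.40 eV

E_n = −E_R·Z²/n² = −13.6 × 2²/4² eV = -3.40 eV
Ionisation energy = −E_n = 3.40 eV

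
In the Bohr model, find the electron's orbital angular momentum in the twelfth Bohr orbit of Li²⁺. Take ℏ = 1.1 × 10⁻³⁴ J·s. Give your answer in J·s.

1.3 × 10⁻³³ J·s

L_n = nℏ = 12 × 1.1 × 10⁻³⁴ = 1.3 × 10⁻³³ J·s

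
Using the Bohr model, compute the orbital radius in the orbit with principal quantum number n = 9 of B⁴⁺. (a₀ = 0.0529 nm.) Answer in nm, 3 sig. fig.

0.857 nm

r_n = n²a₀/Z = 9² × 0.0529 / 5
    = 81 × 0.0529 / 5 = 0.857 nm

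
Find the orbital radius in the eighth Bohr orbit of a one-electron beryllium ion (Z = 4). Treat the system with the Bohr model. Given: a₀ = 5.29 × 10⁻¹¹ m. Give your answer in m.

r_n = n²a₀/Z = 8² × 5.29 × 10⁻¹¹ / 4
    = 64 × 5.29 × 10⁻¹¹ / 4 = 8.46 × 10⁻¹⁰ m

8.46 × 10⁻¹⁰ m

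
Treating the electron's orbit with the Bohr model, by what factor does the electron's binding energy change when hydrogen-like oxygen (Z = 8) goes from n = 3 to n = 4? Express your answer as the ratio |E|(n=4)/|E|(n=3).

9/16

|E| ∝ Z^2 · n^-2; with Z fixed, |E| ∝ n^-2.
|E|(n=4)/|E|(n=3) = (4/3)^-2 = 9/16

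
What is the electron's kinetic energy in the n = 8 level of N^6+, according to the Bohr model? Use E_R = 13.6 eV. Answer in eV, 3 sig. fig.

For a Coulomb orbit the virial theorem gives K = −E_n.
E_n = −E_R·Z²/n², so K = E_R·Z²/n² = 13.6 × 7²/8² = 10.4 eV

10.4 eV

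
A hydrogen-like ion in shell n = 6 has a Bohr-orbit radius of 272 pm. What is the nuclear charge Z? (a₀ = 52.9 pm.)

r_n = n²a₀/Z ⇒ Z = n²a₀/r = 6² × 52.9 / 272 ≈ 7.00
Z = 7

7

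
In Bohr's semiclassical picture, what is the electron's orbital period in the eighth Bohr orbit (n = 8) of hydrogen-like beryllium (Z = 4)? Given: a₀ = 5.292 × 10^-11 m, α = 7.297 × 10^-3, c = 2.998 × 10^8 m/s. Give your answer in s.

r = n²a₀/Z = 8²·5.292 × 10^-11/4 = 8.467 × 10^-10 m
v = Zαc/n = 4·0.007297·2.998 × 10^8/8 = 1.094 × 10^6 m/s
T = 2πr/v = 4.864 × 10^-15 s

4.864 × 10^-15 s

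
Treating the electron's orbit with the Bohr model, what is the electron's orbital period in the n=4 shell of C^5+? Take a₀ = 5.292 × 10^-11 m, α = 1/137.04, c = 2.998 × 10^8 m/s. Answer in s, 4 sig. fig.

2.702 × 10^-16 s

r = n²a₀/Z = 4²·5.292 × 10^-11/6 = 1.411 × 10^-10 m
v = Zαc/n = 6·0.007297·2.998 × 10^8/4 = 3.282 × 10^6 m/s
T = 2πr/v = 2.702 × 10^-16 s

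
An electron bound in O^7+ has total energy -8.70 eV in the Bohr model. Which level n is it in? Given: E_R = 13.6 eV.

10

E_n = −E_R Z²/n² ⇒ n² = E_R Z²/(−E_n) = 13.6 × 8² / 8.70 ≈ 100.05
n = 10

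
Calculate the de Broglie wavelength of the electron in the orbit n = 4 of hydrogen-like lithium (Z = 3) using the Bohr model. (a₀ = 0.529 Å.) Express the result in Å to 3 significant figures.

4.43 Å

The Bohr quantisation condition is nλ = 2πr_n.
r_n = n²a₀/Z = 2.82 Å
λ = 2πr_n/n = 2π·2.82/4 = 4.43 Å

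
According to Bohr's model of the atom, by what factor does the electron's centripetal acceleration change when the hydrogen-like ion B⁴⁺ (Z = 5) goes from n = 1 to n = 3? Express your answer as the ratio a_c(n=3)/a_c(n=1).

a_c ∝ Z^3 · n^-4; with Z fixed, a_c ∝ n^-4.
a_c(n=3)/a_c(n=1) = (3/1)^-4 = 1/81

1/81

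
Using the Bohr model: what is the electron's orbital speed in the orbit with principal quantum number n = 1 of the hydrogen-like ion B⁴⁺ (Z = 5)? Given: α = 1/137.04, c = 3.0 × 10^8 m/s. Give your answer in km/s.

1.1 × 10^4 km/s

v_n = Zαc/n = 5 × 0.0073 × 3.0 × 10^8 / 1
    = 1.1 × 10^4 km/s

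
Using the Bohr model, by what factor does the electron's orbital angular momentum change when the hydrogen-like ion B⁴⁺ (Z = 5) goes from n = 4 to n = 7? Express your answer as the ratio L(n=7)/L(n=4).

7/4

L = nℏ depends only on n, so L ∝ n.
L(n=7)/L(n=4) = (7/4)^1 = 7/4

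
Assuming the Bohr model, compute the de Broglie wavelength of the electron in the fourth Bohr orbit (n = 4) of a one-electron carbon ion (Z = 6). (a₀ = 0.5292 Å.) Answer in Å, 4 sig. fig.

2.217 Å

The Bohr quantisation condition is nλ = 2πr_n.
r_n = n²a₀/Z = 1.411 Å
λ = 2πr_n/n = 2π·1.411/4 = 2.217 Å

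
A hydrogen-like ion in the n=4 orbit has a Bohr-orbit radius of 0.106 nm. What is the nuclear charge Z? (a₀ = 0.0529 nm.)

8

r_n = n²a₀/Z ⇒ Z = n²a₀/r = 4² × 0.0529 / 0.106 ≈ 7.98
Z = 8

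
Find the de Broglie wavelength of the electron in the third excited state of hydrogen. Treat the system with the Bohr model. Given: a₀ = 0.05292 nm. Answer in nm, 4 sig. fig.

The Bohr quantisation condition is nλ = 2πr_n.
r_n = n²a₀/Z = 0.8467 nm
λ = 2πr_n/n = 2π·0.8467/4 = 1.330 nm

1.330 nm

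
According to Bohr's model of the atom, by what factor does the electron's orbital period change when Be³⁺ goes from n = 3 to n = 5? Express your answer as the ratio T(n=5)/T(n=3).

T ∝ Z^-2 · n^3; with Z fixed, T ∝ n^3.
T(n=5)/T(n=3) = (5/3)^3 = 125/27

125/27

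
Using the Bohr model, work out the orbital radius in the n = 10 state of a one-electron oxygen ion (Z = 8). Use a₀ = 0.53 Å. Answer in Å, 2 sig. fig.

6.6 Å

r_n = n²a₀/Z = 10² × 0.53 / 8
    = 100 × 0.53 / 8 = 6.6 Å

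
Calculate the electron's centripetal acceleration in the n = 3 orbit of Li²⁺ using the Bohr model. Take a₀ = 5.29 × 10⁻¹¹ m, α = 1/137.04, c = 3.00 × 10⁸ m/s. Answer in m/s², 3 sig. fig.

3.02 × 10²² m/s²

r = n²a₀/Z = 1.59 × 10⁻¹⁰ m, v = Zαc/n = 2.19 × 10⁶ m/s
a = v²/r = (2.19 × 10⁶)² / 1.59 × 10⁻¹⁰ = 3.02 × 10²² m/s²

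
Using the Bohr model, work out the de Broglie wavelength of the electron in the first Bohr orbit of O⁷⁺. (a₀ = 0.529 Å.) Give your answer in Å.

The Bohr quantisation condition is nλ = 2πr_n.
r_n = n²a₀/Z = 0.0661 Å
λ = 2πr_n/n = 2π·0.0661/1 = 0.415 Å

0.415 Å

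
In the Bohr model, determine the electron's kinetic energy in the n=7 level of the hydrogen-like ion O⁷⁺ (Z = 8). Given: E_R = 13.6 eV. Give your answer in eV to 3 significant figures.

For a Coulomb orbit the virial theorem gives K = −E_n.
E_n = −E_R·Z²/n², so K = E_R·Z²/n² = 13.6 × 8²/7² = 17.8 eV

17.8 eV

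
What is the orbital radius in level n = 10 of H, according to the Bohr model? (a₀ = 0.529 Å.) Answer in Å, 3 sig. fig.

r_n = n²a₀/Z = 10² × 0.529 / 1
    = 100 × 0.529 / 1 = 52.9 Å

52.9 Å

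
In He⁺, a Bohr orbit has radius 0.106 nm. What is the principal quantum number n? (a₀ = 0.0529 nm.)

r_n = n²a₀/Z ⇒ n² = rZ/a₀ = 0.106 × 2 / 0.0529 ≈ 4.01
n = 2

2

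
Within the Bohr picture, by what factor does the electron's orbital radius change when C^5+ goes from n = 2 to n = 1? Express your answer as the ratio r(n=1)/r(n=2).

1/4

r ∝ Z^-1 · n^2; with Z fixed, r ∝ n^2.
r(n=1)/r(n=2) = (1/2)^2 = 1/4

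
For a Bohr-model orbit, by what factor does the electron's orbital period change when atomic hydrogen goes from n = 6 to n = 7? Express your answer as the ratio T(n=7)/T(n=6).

343/216

T ∝ Z^-2 · n^3; with Z fixed, T ∝ n^3.
T(n=7)/T(n=6) = (7/6)^3 = 343/216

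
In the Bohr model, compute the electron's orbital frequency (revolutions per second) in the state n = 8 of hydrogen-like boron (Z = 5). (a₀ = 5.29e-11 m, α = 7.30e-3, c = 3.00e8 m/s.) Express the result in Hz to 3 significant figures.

r = n²a₀/Z = 6.77e-10 m, v = Zαc/n = 1.37e6 m/s
f = v/(2πr) = 3.22e14 Hz

3.22e14 Hz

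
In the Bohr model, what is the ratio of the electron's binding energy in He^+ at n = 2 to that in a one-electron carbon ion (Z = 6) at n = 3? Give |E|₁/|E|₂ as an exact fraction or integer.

1/4

|E| ∝ Z^2 · n^-2
|E|₁/|E|₂ = (2/6)^2 · (2/3)^-2 = 1/4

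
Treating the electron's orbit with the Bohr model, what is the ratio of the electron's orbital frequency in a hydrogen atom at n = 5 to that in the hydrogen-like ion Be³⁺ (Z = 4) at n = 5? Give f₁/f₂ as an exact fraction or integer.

1/16

f ∝ Z^2 · n^-3
f₁/f₂ = (1/4)^2 · (5/5)^-3 = 1/16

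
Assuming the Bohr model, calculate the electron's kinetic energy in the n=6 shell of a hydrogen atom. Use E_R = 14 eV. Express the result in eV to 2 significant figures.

For a Coulomb orbit the virial theorem gives K = −E_n.
E_n = −E_R·Z²/n², so K = E_R·Z²/n² = 14 × 1²/6² = 0.39 eV

0.39 eV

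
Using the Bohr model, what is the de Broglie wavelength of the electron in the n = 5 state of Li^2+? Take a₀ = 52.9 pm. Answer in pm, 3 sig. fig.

554 pm

The Bohr quantisation condition is nλ = 2πr_n.
r_n = n²a₀/Z = 441 pm
λ = 2πr_n/n = 2π·441/5 = 554 pm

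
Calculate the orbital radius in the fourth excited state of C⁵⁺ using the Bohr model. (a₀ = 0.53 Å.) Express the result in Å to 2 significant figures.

r_n = n²a₀/Z = 5² × 0.53 / 6
    = 25 × 0.53 / 6 = 2.2 Å

2.2 Å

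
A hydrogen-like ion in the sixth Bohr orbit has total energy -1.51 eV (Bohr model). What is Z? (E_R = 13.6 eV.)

E_n = −E_R Z²/n² ⇒ Z² = −E_n n²/E_R = 1.51 × 6² / 13.6 ≈ 4.00
Z = 2

2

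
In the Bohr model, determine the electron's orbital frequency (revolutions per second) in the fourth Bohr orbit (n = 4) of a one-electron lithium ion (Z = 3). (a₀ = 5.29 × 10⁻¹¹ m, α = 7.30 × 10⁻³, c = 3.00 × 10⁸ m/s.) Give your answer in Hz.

r = n²a₀/Z = 2.82 × 10⁻¹⁰ m, v = Zαc/n = 1.64 × 10⁶ m/s
f = v/(2πr) = 9.27 × 10¹⁴ Hz

9.27 × 10¹⁴ Hz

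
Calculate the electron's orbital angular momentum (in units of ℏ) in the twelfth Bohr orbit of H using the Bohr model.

L_n = nℏ, so L/ℏ = n = 12.

12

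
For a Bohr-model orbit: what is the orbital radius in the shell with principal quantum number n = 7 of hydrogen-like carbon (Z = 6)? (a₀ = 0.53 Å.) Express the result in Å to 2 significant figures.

r_n = n²a₀/Z = 7² × 0.53 / 6
    = 49 × 0.53 / 6 = 4.3 Å

4.3 Å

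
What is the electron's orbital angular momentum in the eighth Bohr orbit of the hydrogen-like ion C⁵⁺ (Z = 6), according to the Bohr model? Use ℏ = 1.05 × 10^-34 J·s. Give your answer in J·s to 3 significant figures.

8.40 × 10^-34 J·s

L_n = nℏ = 8 × 1.05 × 10^-34 = 8.40 × 10^-34 J·s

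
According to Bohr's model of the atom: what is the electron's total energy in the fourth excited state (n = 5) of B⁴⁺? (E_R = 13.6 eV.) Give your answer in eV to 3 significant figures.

E_n = −E_R·Z²/n² = −13.6 × 5²/5² = -13.6 eV

-13.6 eV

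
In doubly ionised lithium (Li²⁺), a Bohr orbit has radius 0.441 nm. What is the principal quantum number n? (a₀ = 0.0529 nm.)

5

r_n = n²a₀/Z ⇒ n² = rZ/a₀ = 0.441 × 3 / 0.0529 ≈ 25.01
n = 5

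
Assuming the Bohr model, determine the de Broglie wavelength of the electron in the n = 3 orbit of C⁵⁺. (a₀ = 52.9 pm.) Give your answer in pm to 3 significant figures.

The Bohr quantisation condition is nλ = 2πr_n.
r_n = n²a₀/Z = 79.3 pm
λ = 2πr_n/n = 2π·79.3/3 = 166 pm

166 pm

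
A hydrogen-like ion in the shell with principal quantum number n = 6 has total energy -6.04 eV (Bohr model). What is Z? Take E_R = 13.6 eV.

4

E_n = −E_R Z²/n² ⇒ Z² = −E_n n²/E_R = 6.04 × 6² / 13.6 ≈ 15.99
Z = 4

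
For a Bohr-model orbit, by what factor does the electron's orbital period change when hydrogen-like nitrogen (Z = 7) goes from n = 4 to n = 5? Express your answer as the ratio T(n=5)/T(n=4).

125/64

T ∝ Z^-2 · n^3; with Z fixed, T ∝ n^3.
T(n=5)/T(n=4) = (5/4)^3 = 125/64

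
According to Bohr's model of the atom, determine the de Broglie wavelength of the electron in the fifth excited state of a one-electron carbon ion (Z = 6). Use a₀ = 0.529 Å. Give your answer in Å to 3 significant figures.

3.32 Å

The Bohr quantisation condition is nλ = 2πr_n.
r_n = n²a₀/Z = 3.17 Å
λ = 2πr_n/n = 2π·3.17/6 = 3.32 Å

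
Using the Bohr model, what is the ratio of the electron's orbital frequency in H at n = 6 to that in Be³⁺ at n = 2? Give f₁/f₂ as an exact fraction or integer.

1/432

f ∝ Z^2 · n^-3
f₁/f₂ = (1/4)^2 · (6/2)^-3 = 1/432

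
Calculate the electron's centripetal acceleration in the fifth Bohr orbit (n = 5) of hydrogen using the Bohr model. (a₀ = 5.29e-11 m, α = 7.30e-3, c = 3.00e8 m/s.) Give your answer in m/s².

1.45e20 m/s²

r = n²a₀/Z = 1.32e-9 m, v = Zαc/n = 4.38e5 m/s
a = v²/r = (4.38e5)² / 1.32e-9 = 1.45e20 m/s²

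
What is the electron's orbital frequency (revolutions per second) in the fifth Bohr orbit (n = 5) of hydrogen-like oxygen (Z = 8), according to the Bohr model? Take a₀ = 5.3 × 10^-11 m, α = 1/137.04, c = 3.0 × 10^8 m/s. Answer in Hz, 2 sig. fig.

3.4 × 10^15 Hz

r = n²a₀/Z = 1.7 × 10^-10 m, v = Zαc/n = 3.5 × 10^6 m/s
f = v/(2πr) = 3.4 × 10^15 Hz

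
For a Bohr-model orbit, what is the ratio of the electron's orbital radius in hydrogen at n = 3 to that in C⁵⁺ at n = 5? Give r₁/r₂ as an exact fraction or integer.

r ∝ Z^-1 · n^2
r₁/r₂ = (1/6)^-1 · (3/5)^2 = 54/25

54/25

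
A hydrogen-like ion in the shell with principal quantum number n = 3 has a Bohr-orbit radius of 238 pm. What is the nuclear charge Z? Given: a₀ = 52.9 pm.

r_n = n²a₀/Z ⇒ Z = n²a₀/r = 3² × 52.9 / 238 ≈ 2.00
Z = 2

2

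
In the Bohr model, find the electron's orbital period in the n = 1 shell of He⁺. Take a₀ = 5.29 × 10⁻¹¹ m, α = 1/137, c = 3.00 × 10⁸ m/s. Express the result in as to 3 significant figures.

37.9 as

r = n²a₀/Z = 1²·5.29 × 10⁻¹¹/2 = 2.65 × 10⁻¹¹ m
v = Zαc/n = 2·0.00730·3.00 × 10⁸/1 = 4.38 × 10⁶ m/s
T = 2πr/v = 3.79 × 10⁻¹⁷ s = 37.9 as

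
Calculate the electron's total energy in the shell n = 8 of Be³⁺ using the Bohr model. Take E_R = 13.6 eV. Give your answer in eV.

-3.40 eV

E_n = −E_R·Z²/n² = −13.6 × 4²/8² = -3.40 eV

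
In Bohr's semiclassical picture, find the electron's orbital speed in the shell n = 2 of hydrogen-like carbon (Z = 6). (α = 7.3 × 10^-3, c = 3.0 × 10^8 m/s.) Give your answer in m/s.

6.6 × 10^6 m/s

v_n = Zαc/n = 6 × 0.0073 × 3.0 × 10^8 / 2
    = 6.6 × 10^6 m/s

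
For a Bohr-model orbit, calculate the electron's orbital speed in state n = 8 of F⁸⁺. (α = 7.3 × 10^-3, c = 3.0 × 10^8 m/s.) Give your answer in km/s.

2500 km/s

v_n = Zαc/n = 9 × 0.0073 × 3.0 × 10^8 / 8
    = 2500 km/s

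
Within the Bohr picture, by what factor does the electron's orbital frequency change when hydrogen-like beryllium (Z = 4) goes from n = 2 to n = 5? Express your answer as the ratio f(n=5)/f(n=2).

f ∝ Z^2 · n^-3; with Z fixed, f ∝ n^-3.
f(n=5)/f(n=2) = (5/2)^-3 = 8/125

8/125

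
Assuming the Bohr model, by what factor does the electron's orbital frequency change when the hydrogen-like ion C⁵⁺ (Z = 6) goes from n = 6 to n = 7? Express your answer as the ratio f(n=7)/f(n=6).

f ∝ Z^2 · n^-3; with Z fixed, f ∝ n^-3.
f(n=7)/f(n=6) = (7/6)^-3 = 216/343

216/343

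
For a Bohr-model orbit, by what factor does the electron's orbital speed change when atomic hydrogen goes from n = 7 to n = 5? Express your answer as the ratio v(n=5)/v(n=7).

7/5

v ∝ Z^1 · n^-1; with Z fixed, v ∝ n^-1.
v(n=5)/v(n=7) = (5/7)^-1 = 7/5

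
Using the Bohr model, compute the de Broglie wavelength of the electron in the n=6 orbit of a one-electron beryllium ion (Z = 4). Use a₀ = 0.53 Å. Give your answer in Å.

5.0 Å

The Bohr quantisation condition is nλ = 2πr_n.
r_n = n²a₀/Z = 4.8 Å
λ = 2πr_n/n = 2π·4.8/6 = 5.0 Å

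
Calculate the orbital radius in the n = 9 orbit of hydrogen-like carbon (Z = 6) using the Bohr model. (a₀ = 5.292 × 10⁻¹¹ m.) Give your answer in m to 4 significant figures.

7.144 × 10⁻¹⁰ m

r_n = n²a₀/Z = 9² × 5.292 × 10⁻¹¹ / 6
    = 81 × 5.292 × 10⁻¹¹ / 6 = 7.144 × 10⁻¹⁰ m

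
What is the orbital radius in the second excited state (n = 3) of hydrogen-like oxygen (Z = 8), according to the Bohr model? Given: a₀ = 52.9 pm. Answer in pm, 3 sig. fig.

59.5 pm

r_n = n²a₀/Z = 3² × 52.9 / 8
    = 9 × 52.9 / 8 = 59.5 pm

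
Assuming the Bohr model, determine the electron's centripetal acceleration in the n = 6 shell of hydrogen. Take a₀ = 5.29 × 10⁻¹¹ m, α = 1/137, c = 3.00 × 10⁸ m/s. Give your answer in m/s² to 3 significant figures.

6.99 × 10¹⁹ m/s²

r = n²a₀/Z = 1.90 × 10⁻⁹ m, v = Zαc/n = 3.65 × 10⁵ m/s
a = v²/r = (3.65 × 10⁵)² / 1.90 × 10⁻⁹ = 6.99 × 10¹⁹ m/s²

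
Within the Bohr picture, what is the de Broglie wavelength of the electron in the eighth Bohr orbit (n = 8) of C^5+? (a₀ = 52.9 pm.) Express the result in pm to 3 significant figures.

443 pm

The Bohr quantisation condition is nλ = 2πr_n.
r_n = n²a₀/Z = 564 pm
λ = 2πr_n/n = 2π·564/8 = 443 pm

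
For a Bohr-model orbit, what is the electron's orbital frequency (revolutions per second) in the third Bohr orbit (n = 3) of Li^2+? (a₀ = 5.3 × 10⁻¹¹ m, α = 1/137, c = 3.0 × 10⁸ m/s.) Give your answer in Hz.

r = n²a₀/Z = 1.6 × 10⁻¹⁰ m, v = Zαc/n = 2.2 × 10⁶ m/s
f = v/(2πr) = 2.2 × 10¹⁵ Hz

2.2 × 10¹⁵ Hz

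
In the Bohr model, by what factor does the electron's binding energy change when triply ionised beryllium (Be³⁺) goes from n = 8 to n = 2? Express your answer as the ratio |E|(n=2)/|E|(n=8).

16

|E| ∝ Z^2 · n^-2; with Z fixed, |E| ∝ n^-2.
|E|(n=2)/|E|(n=8) = (2/8)^-2 = 16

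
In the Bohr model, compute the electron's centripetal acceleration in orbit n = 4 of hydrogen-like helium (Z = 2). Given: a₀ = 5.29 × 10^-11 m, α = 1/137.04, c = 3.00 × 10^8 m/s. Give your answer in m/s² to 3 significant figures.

r = n²a₀/Z = 4.23 × 10^-10 m, v = Zαc/n = 1.09 × 10^6 m/s
a = v²/r = (1.09 × 10^6)² / 4.23 × 10^-10 = 2.83 × 10^21 m/s²

2.83 × 10^21 m/s²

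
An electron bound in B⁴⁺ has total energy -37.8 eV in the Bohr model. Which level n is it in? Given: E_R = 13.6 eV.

3

E_n = −E_R Z²/n² ⇒ n² = E_R Z²/(−E_n) = 13.6 × 5² / 37.8 ≈ 8.99
n = 3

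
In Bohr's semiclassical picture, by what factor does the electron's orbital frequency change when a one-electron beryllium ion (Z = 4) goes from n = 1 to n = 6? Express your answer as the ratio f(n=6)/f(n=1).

1/216

f ∝ Z^2 · n^-3; with Z fixed, f ∝ n^-3.
f(n=6)/f(n=1) = (6/1)^-3 = 1/216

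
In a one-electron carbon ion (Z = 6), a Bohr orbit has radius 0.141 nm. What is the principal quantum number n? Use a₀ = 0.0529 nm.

4

r_n = n²a₀/Z ⇒ n² = rZ/a₀ = 0.141 × 6 / 0.0529 ≈ 15.99
n = 4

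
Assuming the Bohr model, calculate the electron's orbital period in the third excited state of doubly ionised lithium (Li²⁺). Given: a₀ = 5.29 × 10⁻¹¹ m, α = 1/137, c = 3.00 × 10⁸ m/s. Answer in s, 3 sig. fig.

1.08 × 10⁻¹⁵ s

r = n²a₀/Z = 4²·5.29 × 10⁻¹¹/3 = 2.82 × 10⁻¹⁰ m
v = Zαc/n = 3·0.00730·3.00 × 10⁸/4 = 1.64 × 10⁶ m/s
T = 2πr/v = 1.08 × 10⁻¹⁵ s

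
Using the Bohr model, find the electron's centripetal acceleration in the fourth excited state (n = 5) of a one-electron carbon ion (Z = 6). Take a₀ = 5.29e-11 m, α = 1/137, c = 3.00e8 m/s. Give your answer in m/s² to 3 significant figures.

r = n²a₀/Z = 2.20e-10 m, v = Zαc/n = 2.63e6 m/s
a = v²/r = (2.63e6)² / 2.20e-10 = 3.13e22 m/s²

3.13e22 m/s²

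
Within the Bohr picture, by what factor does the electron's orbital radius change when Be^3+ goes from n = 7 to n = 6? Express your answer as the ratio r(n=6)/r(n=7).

r ∝ Z^-1 · n^2; with Z fixed, r ∝ n^2.
r(n=6)/r(n=7) = (6/7)^2 = 36/49

36/49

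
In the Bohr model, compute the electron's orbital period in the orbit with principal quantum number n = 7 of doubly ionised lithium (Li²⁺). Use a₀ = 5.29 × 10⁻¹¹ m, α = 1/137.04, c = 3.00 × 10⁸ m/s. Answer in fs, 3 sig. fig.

5.79 fs

r = n²a₀/Z = 7²·5.29 × 10⁻¹¹/3 = 8.64 × 10⁻¹⁰ m
v = Zαc/n = 3·0.00730·3.00 × 10⁸/7 = 9.38 × 10⁵ m/s
T = 2πr/v = 5.79 × 10⁻¹⁵ s = 5.79 fs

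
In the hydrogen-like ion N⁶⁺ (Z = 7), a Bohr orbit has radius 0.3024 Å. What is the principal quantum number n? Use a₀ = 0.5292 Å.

r_n = n²a₀/Z ⇒ n² = rZ/a₀ = 0.3024 × 7 / 0.5292 ≈ 4.00
n = 2

2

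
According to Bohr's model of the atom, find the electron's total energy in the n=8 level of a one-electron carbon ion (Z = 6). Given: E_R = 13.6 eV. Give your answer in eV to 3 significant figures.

E_n = −E_R·Z²/n² = −13.6 × 6²/8² = -7.65 eV

-7.65 eV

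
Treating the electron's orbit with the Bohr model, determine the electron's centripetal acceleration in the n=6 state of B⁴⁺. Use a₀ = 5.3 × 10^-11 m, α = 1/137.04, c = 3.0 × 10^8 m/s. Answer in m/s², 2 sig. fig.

r = n²a₀/Z = 3.8 × 10^-10 m, v = Zαc/n = 1.8 × 10^6 m/s
a = v²/r = (1.8 × 10^6)² / 3.8 × 10^-10 = 8.7 × 10^21 m/s²

8.7 × 10^21 m/s²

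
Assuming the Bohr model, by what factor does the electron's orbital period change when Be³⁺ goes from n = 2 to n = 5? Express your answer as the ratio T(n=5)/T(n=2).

125/8

T ∝ Z^-2 · n^3; with Z fixed, T ∝ n^3.
T(n=5)/T(n=2) = (5/2)^3 = 125/8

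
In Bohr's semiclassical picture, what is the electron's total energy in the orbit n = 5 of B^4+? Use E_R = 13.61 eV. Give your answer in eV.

E_n = −E_R·Z²/n² = −13.61 × 5²/5² = -13.61 eV

-13.61 eV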